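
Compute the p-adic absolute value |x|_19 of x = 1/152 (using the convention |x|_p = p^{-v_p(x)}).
|1/152|_19 = 19

Step 1 — compute v_19(x) by factoring powers of 19 out of the numerator and denominator: v_19(1/152) = -1. Step 2 — apply |x|_p = p^{-v_p(x)} = 19^{1} = 19.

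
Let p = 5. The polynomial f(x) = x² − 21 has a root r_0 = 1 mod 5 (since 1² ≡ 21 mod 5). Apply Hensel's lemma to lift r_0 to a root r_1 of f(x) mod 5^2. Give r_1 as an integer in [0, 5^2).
r_1 = 11 (mod 25)

Hensel's recurrence: r_{i+1} = r_i − f(r_i)·(f′(r_i))^{-1} mod 5^{i+2}, with f′(x) = 2x. Iterate:
  r_0 = 1 (mod 5)
  r_1 = 11 (mod 25)
Final: r_1 = 11, and one checks f(r_1) ≡ 0 mod 5^2.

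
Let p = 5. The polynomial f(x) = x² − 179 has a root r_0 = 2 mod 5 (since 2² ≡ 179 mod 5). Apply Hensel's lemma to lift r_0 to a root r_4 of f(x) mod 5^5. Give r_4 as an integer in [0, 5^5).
r_4 = 202 (mod 3125)

Hensel's recurrence: r_{i+1} = r_i − f(r_i)·(f′(r_i))^{-1} mod 5^{i+2}, with f′(x) = 2x. Iterate:
  r_0 = 2 (mod 5)
  r_1 = 2 (mod 25)
  r_2 = 77 (mod 125)
  r_3 = 202 (mod 625)
  r_4 = 202 (mod 3125)
Final: r_4 = 202, and one checks f(r_4) ≡ 0 mod 5^5.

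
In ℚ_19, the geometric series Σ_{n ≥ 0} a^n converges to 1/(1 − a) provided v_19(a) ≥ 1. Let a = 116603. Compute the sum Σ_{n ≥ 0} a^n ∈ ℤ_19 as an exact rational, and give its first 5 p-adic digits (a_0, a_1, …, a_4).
Σ a^n = 1/(1 − a) = -1/116602;  first 5 digits = (1, 0, 0, 17, 0)

v_19(a) = 3 ≥ 1, so the series converges in ℤ_19 to 1/(1 − a) = 1/(1 − 116603) = -1/116602. Expand this rational in ℤ_19: compute digits iteratively via d_i = x_i mod 19, x_{i+1} = (x_i − d_i)/19. The first 5 digits are (1, 0, 0, 17, 0).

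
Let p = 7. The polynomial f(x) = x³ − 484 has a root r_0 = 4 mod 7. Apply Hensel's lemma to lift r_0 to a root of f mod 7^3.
r_2 = 74 (mod 343)

Hensel: r_{i+1} = r_i − f(r_i)/f′(r_i) mod 7^{i+2}, where f′(x) = 3x². Iterate:
  r_0 = 4 (mod 7)
  r_1 = 25 (mod 49)
  r_2 = 74 (mod 343)
Final: r = 74 with f(r) ≡ 0 mod 7^3.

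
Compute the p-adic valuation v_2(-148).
v_2(-148) = 2

v_2(n) is the largest exponent k such that 2^k divides n. Factor out: -148 = -2^2 · 37. (Sign doesn't affect v_p.) So v_2(-148) = 2.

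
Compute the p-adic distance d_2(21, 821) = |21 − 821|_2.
d_2(21, 821) = 1/32

Step 1 — x − y = 21 − 821 = -800. Step 2 — v_2(-800) = 5 (factor: -800 = −(2^5 · 25); the sign does not affect v_p). Step 3 — |x − y|_2 = 2^{-5} = 1/32.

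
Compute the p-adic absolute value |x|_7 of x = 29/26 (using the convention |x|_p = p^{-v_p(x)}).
|29/26|_7 = 1

Step 1 — compute v_7(x) by factoring powers of 7 out of the numerator and denominator: v_7(29/26) = 0. Step 2 — apply |x|_p = p^{-v_p(x)} = 7^{0} = 1.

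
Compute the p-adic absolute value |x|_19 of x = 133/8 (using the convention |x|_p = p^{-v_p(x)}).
|133/8|_19 = 1/19

Step 1 — compute v_19(x) by factoring powers of 19 out of the numerator and denominator: v_19(133/8) = 1. Step 2 — apply |x|_p = p^{-v_p(x)} = 19^{-1} = 1/19.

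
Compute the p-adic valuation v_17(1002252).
v_17(1002252) = 4

v_17(n) is the largest exponent k such that 17^k divides n. Factor out: 1002252 = 17^4 · 12. (Sign doesn't affect v_p.) So v_17(1002252) = 4.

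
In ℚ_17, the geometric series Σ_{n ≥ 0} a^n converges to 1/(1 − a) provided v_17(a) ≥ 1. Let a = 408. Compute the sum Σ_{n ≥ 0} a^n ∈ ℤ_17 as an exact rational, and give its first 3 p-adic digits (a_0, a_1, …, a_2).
Σ a^n = 1/(1 − a) = -1/407;  first 3 digits = (1, 7, 16)

v_17(a) = 1 ≥ 1, so the series converges in ℤ_17 to 1/(1 − a) = 1/(1 − 408) = -1/407. Expand this rational in ℤ_17: compute digits iteratively via d_i = x_i mod 17, x_{i+1} = (x_i − d_i)/17. The first 3 digits are (1, 7, 16).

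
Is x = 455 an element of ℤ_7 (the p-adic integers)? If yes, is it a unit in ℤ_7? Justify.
x ∈ ℤ_7 but not a unit; v_7(x) = 1 > 0

ℤ_7 = {x ∈ ℚ_7 : v_7(x) ≥ 0} and ℤ_7^× = {x ∈ ℤ_7 : v_7(x) = 0}. Here v_7(455) = v_7(num) − v_7(den) = 1; compare against these criteria.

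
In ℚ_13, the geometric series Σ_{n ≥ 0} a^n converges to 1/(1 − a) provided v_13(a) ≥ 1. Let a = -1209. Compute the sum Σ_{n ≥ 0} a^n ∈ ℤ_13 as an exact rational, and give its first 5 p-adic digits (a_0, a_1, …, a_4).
Σ a^n = 1/(1 − a) = 1/1210;  first 5 digits = (1, 11, 9, 6, 8)

v_13(a) = 1 ≥ 1, so the series converges in ℤ_13 to 1/(1 − a) = 1/(1 − (-1209)) = 1/1210. Expand this rational in ℤ_13: compute digits iteratively via d_i = x_i mod 13, x_{i+1} = (x_i − d_i)/13. The first 5 digits are (1, 11, 9, 6, 8).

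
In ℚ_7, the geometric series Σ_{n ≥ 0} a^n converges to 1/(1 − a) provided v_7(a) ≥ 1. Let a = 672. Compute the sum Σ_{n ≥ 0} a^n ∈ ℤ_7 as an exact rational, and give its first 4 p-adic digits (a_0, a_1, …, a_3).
Σ a^n = 1/(1 − a) = -1/671;  first 4 digits = (1, 5, 3, 1)

v_7(a) = 1 ≥ 1, so the series converges in ℤ_7 to 1/(1 − a) = 1/(1 − 672) = -1/671. Expand this rational in ℤ_7: compute digits iteratively via d_i = x_i mod 7, x_{i+1} = (x_i − d_i)/7. The first 4 digits are (1, 5, 3, 1).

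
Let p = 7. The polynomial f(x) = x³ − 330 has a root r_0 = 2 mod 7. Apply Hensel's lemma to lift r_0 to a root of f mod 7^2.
r_1 = 37 (mod 49)

Hensel: r_{i+1} = r_i − f(r_i)/f′(r_i) mod 7^{i+2}, where f′(x) = 3x². Iterate:
  r_0 = 2 (mod 7)
  r_1 = 37 (mod 49)
Final: r = 37 with f(r) ≡ 0 mod 7^2.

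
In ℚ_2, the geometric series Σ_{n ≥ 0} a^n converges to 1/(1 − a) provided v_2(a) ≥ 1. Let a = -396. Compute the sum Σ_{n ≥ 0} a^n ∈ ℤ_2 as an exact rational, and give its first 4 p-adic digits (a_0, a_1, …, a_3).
Σ a^n = 1/(1 − a) = 1/397;  first 4 digits = (1, 0, 1, 0)

v_2(a) = 2 ≥ 1, so the series converges in ℤ_2 to 1/(1 − a) = 1/(1 − (-396)) = 1/397. Expand this rational in ℤ_2: compute digits iteratively via d_i = x_i mod 2, x_{i+1} = (x_i − d_i)/2. The first 4 digits are (1, 0, 1, 0).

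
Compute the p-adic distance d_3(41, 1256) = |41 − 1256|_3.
d_3(41, 1256) = 1/243

Step 1 — x − y = 41 − 1256 = -1215. Step 2 — v_3(-1215) = 5 (factor: -1215 = −(3^5 · 5); the sign does not affect v_p). Step 3 — |x − y|_3 = 3^{-5} = 1/243.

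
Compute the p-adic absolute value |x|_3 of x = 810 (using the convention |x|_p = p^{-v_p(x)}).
|810|_3 = 1/81

Step 1 — compute v_3(x) by factoring powers of 3 out of the numerator and denominator: v_3(810) = 4. Step 2 — apply |x|_p = p^{-v_p(x)} = 3^{-4} = 1/81.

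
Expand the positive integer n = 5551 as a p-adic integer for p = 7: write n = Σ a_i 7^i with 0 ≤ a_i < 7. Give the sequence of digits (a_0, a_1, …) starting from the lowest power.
(a_0, a_1, …) = (0, 2, 1, 2, 2)

Repeated division by 7 gives the digits low-to-high: 5551 = 2·7^1 + 1·7^2 + 2·7^3 + 2·7^4. Digit sequence: (0, 2, 1, 2, 2).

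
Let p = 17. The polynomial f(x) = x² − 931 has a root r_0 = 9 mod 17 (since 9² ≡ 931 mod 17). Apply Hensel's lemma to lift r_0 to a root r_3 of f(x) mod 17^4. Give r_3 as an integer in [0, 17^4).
r_3 = 15598 (mod 83521)

Hensel's recurrence: r_{i+1} = r_i − f(r_i)·(f′(r_i))^{-1} mod 17^{i+2}, with f′(x) = 2x. Iterate:
  r_0 = 9 (mod 17)
  r_1 = 281 (mod 289)
  r_2 = 859 (mod 4913)
  r_3 = 15598 (mod 83521)
Final: r_3 = 15598, and one checks f(r_3) ≡ 0 mod 17^4.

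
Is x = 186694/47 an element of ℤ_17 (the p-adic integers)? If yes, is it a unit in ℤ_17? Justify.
x ∈ ℤ_17 but not a unit; v_17(x) = 3 > 0

ℤ_17 = {x ∈ ℚ_17 : v_17(x) ≥ 0} and ℤ_17^× = {x ∈ ℤ_17 : v_17(x) = 0}. Here v_17(186694/47) = v_17(num) − v_17(den) = 3; compare against these criteria.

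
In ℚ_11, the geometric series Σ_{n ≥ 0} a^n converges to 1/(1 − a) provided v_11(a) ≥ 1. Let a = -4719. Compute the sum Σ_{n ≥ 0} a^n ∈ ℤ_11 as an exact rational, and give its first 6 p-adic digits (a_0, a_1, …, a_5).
Σ a^n = 1/(1 − a) = 1/4720;  first 6 digits = (1, 0, 5, 7, 2, 6)

v_11(a) = 2 ≥ 1, so the series converges in ℤ_11 to 1/(1 − a) = 1/(1 − (-4719)) = 1/4720. Expand this rational in ℤ_11: compute digits iteratively via d_i = x_i mod 11, x_{i+1} = (x_i − d_i)/11. The first 6 digits are (1, 0, 5, 7, 2, 6).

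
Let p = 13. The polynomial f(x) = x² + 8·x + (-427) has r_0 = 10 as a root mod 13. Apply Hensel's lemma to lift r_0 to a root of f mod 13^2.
r_1 = 49 (mod 169)

Hensel: r_{i+1} = r_i − f(r_i)·(f′(r_i))^{-1} mod 13^{i+2}, f′(x) = 2x + 8. Iterate:
  r_0 = 10 (mod 13)
  r_1 = 49 (mod 169)
Final: r = 49 satisfies f(r) ≡ 0 mod 13^2.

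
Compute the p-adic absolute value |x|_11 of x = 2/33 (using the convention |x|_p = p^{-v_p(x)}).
|2/33|_11 = 11

Step 1 — compute v_11(x) by factoring powers of 11 out of the numerator and denominator: v_11(2/33) = -1. Step 2 — apply |x|_p = p^{-v_p(x)} = 11^{1} = 11.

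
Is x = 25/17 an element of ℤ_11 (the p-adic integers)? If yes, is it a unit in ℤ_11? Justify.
x ∈ ℤ_11^× (unit); v_11(x) = 0

ℤ_11 = {x ∈ ℚ_11 : v_11(x) ≥ 0} and ℤ_11^× = {x ∈ ℤ_11 : v_11(x) = 0}. Here v_11(25/17) = v_11(num) − v_11(den) = 0; compare against these criteria.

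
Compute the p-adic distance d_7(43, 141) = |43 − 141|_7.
d_7(43, 141) = 1/49

Step 1 — x − y = 43 − 141 = -98. Step 2 — v_7(-98) = 2 (factor: -98 = −(7^2 · 2); the sign does not affect v_p). Step 3 — |x − y|_7 = 7^{-2} = 1/49.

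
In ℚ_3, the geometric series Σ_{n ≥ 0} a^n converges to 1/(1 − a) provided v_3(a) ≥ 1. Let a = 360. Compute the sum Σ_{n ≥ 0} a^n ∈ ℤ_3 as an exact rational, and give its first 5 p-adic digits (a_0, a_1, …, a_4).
Σ a^n = 1/(1 − a) = -1/359;  first 5 digits = (1, 0, 1, 1, 2)

v_3(a) = 2 ≥ 1, so the series converges in ℤ_3 to 1/(1 − a) = 1/(1 − 360) = -1/359. Expand this rational in ℤ_3: compute digits iteratively via d_i = x_i mod 3, x_{i+1} = (x_i − d_i)/3. The first 5 digits are (1, 0, 1, 1, 2).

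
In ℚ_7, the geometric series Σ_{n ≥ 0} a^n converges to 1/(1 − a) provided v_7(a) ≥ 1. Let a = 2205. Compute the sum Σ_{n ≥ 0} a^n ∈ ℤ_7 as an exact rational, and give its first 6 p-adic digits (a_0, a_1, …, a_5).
Σ a^n = 1/(1 − a) = -1/2204;  first 6 digits = (1, 0, 3, 6, 2, 2)

v_7(a) = 2 ≥ 1, so the series converges in ℤ_7 to 1/(1 − a) = 1/(1 − 2205) = -1/2204. Expand this rational in ℤ_7: compute digits iteratively via d_i = x_i mod 7, x_{i+1} = (x_i − d_i)/7. The first 6 digits are (1, 0, 3, 6, 2, 2).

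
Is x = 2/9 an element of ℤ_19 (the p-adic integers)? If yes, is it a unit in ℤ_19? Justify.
x ∈ ℤ_19^× (unit); v_19(x) = 0

ℤ_19 = {x ∈ ℚ_19 : v_19(x) ≥ 0} and ℤ_19^× = {x ∈ ℤ_19 : v_19(x) = 0}. Here v_19(2/9) = v_19(num) − v_19(den) = 0; compare against these criteria.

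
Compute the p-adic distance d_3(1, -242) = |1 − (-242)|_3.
d_3(1, -242) = 1/243

Step 1 — x − y = 1 − (-242) = 243. Step 2 — v_3(243) = 5 (factor: 243 = (3^5 · 1); the sign does not affect v_p). Step 3 — |x − y|_3 = 3^{-5} = 1/243.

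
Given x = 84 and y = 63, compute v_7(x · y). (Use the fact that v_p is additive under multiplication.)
v_7(5292) = 2

v_p(x) = 1 (factor: 84 = 7^1 · 12); v_p(y) = 1 (factor: 63 = 7^1 · 9). Additivity: v_p(xy) = v_p(x) + v_p(y) = 1 + 1 = 2. (Direct check: xy = 5292 = 7^2 · (108).)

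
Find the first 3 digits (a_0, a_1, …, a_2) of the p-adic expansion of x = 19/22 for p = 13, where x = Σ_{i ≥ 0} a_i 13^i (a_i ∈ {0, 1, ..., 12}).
(a_0, …, a_2) = (5, 5, 12)

v_13(19/22) = 0 (numerator and denominator both coprime to 13), so x ∈ ℤ_13^×. Compute digits iteratively via a_i = x_i mod 13, x_{i+1} = (x_i − a_i)/13, with x_0 = x:
  x_0 = 19/22;  a_0 = 5;  x_1 = (x_0 − 5)/13 = -7/22
  x_1 = -7/22;  a_1 = 5;  x_2 = (x_1 − 5)/13 = -9/22
  x_2 = -9/22;  a_2 = 12;  x_3 = (x_2 − 12)/13 = -21/22
Digits: (5, 5, 12).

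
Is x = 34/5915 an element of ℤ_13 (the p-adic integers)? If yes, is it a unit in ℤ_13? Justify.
x ∉ ℤ_13 (v_13(x) = -2 < 0)

ℤ_13 = {x ∈ ℚ_13 : v_13(x) ≥ 0} and ℤ_13^× = {x ∈ ℤ_13 : v_13(x) = 0}. Here v_13(34/5915) = v_13(num) − v_13(den) = -2; compare against these criteria.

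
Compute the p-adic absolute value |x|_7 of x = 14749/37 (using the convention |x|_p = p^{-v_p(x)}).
|14749/37|_7 = 1/343

Step 1 — compute v_7(x) by factoring powers of 7 out of the numerator and denominator: v_7(14749/37) = 3. Step 2 — apply |x|_p = p^{-v_p(x)} = 7^{-3} = 1/343.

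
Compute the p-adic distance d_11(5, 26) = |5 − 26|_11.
d_11(5, 26) = 1

Step 1 — x − y = 5 − 26 = -21. Step 2 — v_11(-21) = 0 (factor: -21 = −(11^0 · 21); the sign does not affect v_p). Step 3 — |x − y|_11 = 11^{0} = 1.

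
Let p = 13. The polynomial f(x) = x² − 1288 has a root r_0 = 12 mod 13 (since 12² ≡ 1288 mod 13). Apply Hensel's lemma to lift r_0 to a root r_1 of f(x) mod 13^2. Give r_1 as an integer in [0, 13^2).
r_1 = 116 (mod 169)

Hensel's recurrence: r_{i+1} = r_i − f(r_i)·(f′(r_i))^{-1} mod 13^{i+2}, with f′(x) = 2x. Iterate:
  r_0 = 12 (mod 13)
  r_1 = 116 (mod 169)
Final: r_1 = 116, and one checks f(r_1) ≡ 0 mod 13^2.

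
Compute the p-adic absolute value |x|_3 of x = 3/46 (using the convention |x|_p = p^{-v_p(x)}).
|3/46|_3 = 1/3

Step 1 — compute v_3(x) by factoring powers of 3 out of the numerator and denominator: v_3(3/46) = 1. Step 2 — apply |x|_p = p^{-v_p(x)} = 3^{-1} = 1/3.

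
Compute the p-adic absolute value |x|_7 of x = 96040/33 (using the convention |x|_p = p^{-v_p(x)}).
|96040/33|_7 = 1/2401

Step 1 — compute v_7(x) by factoring powers of 7 out of the numerator and denominator: v_7(96040/33) = 4. Step 2 — apply |x|_p = p^{-v_p(x)} = 7^{-4} = 1/2401.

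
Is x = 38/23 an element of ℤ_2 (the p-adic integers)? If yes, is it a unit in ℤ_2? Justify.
x ∈ ℤ_2 but not a unit; v_2(x) = 1 > 0

ℤ_2 = {x ∈ ℚ_2 : v_2(x) ≥ 0} and ℤ_2^× = {x ∈ ℤ_2 : v_2(x) = 0}. Here v_2(38/23) = v_2(num) − v_2(den) = 1; compare against these criteria.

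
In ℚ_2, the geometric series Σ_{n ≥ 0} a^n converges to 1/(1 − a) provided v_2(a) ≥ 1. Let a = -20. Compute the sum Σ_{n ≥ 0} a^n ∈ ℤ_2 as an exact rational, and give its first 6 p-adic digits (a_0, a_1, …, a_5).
Σ a^n = 1/(1 − a) = 1/21;  first 6 digits = (1, 0, 1, 1, 1, 1)

v_2(a) = 2 ≥ 1, so the series converges in ℤ_2 to 1/(1 − a) = 1/(1 − (-20)) = 1/21. Expand this rational in ℤ_2: compute digits iteratively via d_i = x_i mod 2, x_{i+1} = (x_i − d_i)/2. The first 6 digits are (1, 0, 1, 1, 1, 1).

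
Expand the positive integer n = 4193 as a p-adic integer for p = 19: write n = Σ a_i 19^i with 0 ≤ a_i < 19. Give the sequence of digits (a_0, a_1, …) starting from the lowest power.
(a_0, a_1, …) = (13, 11, 11)

Repeated division by 19 gives the digits low-to-high: 4193 = 13 + 11·19^1 + 11·19^2. Digit sequence: (13, 11, 11).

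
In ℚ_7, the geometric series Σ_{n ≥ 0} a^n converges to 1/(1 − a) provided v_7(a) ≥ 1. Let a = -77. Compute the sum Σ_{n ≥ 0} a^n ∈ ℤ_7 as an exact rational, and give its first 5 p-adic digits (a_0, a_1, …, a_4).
Σ a^n = 1/(1 − a) = 1/78;  first 5 digits = (1, 3, 0, 2, 5)

v_7(a) = 1 ≥ 1, so the series converges in ℤ_7 to 1/(1 − a) = 1/(1 − (-77)) = 1/78. Expand this rational in ℤ_7: compute digits iteratively via d_i = x_i mod 7, x_{i+1} = (x_i − d_i)/7. The first 5 digits are (1, 3, 0, 2, 5).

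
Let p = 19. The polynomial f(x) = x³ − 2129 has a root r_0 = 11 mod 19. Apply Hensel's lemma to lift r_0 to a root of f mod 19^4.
r_3 = 45174 (mod 130321)

Hensel: r_{i+1} = r_i − f(r_i)/f′(r_i) mod 19^{i+2}, where f′(x) = 3x². Iterate:
  r_0 = 11 (mod 19)
  r_1 = 49 (mod 361)
  r_2 = 4020 (mod 6859)
  r_3 = 45174 (mod 130321)
Final: r = 45174 with f(r) ≡ 0 mod 19^4.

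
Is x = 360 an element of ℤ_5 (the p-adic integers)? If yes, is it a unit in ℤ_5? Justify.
x ∈ ℤ_5 but not a unit; v_5(x) = 1 > 0

ℤ_5 = {x ∈ ℚ_5 : v_5(x) ≥ 0} and ℤ_5^× = {x ∈ ℤ_5 : v_5(x) = 0}. Here v_5(360) = v_5(num) − v_5(den) = 1; compare against these criteria.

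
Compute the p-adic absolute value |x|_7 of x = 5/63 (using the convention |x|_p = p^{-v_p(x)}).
|5/63|_7 = 7

Step 1 — compute v_7(x) by factoring powers of 7 out of the numerator and denominator: v_7(5/63) = -1. Step 2 — apply |x|_p = p^{-v_p(x)} = 7^{1} = 7.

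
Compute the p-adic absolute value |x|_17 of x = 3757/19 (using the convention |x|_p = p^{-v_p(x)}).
|3757/19|_17 = 1/289

Step 1 — compute v_17(x) by factoring powers of 17 out of the numerator and denominator: v_17(3757/19) = 2. Step 2 — apply |x|_p = p^{-v_p(x)} = 17^{-2} = 1/289.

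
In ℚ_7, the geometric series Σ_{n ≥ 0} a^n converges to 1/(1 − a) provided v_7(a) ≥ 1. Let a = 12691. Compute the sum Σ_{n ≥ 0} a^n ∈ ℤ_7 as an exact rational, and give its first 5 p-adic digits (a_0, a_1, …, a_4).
Σ a^n = 1/(1 − a) = -1/12690;  first 5 digits = (1, 0, 0, 2, 5)

v_7(a) = 3 ≥ 1, so the series converges in ℤ_7 to 1/(1 − a) = 1/(1 − 12691) = -1/12690. Expand this rational in ℤ_7: compute digits iteratively via d_i = x_i mod 7, x_{i+1} = (x_i − d_i)/7. The first 5 digits are (1, 0, 0, 2, 5).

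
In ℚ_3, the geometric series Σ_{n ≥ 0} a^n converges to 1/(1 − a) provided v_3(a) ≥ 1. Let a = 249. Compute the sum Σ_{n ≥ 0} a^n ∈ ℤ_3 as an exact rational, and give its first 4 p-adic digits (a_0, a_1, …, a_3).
Σ a^n = 1/(1 − a) = -1/248;  first 4 digits = (1, 2, 1, 0)

v_3(a) = 1 ≥ 1, so the series converges in ℤ_3 to 1/(1 − a) = 1/(1 − 249) = -1/248. Expand this rational in ℤ_3: compute digits iteratively via d_i = x_i mod 3, x_{i+1} = (x_i − d_i)/3. The first 4 digits are (1, 2, 1, 0).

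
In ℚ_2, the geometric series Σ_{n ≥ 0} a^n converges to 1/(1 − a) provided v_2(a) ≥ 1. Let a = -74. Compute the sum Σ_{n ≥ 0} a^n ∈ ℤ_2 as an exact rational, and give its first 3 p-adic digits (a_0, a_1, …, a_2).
Σ a^n = 1/(1 − a) = 1/75;  first 3 digits = (1, 1, 0)

v_2(a) = 1 ≥ 1, so the series converges in ℤ_2 to 1/(1 − a) = 1/(1 − (-74)) = 1/75. Expand this rational in ℤ_2: compute digits iteratively via d_i = x_i mod 2, x_{i+1} = (x_i − d_i)/2. The first 3 digits are (1, 1, 0).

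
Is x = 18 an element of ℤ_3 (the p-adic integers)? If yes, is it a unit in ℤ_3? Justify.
x ∈ ℤ_3 but not a unit; v_3(x) = 2 > 0

ℤ_3 = {x ∈ ℚ_3 : v_3(x) ≥ 0} and ℤ_3^× = {x ∈ ℤ_3 : v_3(x) = 0}. Here v_3(18) = v_3(num) − v_3(den) = 2; compare against these criteria.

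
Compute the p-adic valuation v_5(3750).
v_5(3750) = 4

v_5(n) is the largest exponent k such that 5^k divides n. Factor out: 3750 = 5^4 · 6. (Sign doesn't affect v_p.) So v_5(3750) = 4.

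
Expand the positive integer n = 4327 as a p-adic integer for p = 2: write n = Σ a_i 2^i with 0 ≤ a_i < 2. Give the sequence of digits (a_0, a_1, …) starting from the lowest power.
(a_0, a_1, …) = (1, 1, 1, 0, 0, 1, 1, 1, 0, 0, 0, 0, 1)

Repeated division by 2 gives the digits low-to-high: 4327 = 1 + 1·2^1 + 1·2^2 + 1·2^5 + 1·2^6 + 1·2^7 + 1·2^12. Digit sequence: (1, 1, 1, 0, 0, 1, 1, 1, 0, 0, 0, 0, 1).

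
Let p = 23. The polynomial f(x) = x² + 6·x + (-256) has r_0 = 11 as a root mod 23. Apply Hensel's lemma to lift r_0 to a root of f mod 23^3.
r_2 = 3622 (mod 12167)

Hensel: r_{i+1} = r_i − f(r_i)·(f′(r_i))^{-1} mod 23^{i+2}, f′(x) = 2x + 6. Iterate:
  r_0 = 11 (mod 23)
  r_1 = 448 (mod 529)
  r_2 = 3622 (mod 12167)
Final: r = 3622 satisfies f(r) ≡ 0 mod 23^3.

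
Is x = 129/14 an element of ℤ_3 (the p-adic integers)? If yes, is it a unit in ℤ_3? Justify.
x ∈ ℤ_3 but not a unit; v_3(x) = 1 > 0

ℤ_3 = {x ∈ ℚ_3 : v_3(x) ≥ 0} and ℤ_3^× = {x ∈ ℤ_3 : v_3(x) = 0}. Here v_3(129/14) = v_3(num) − v_3(den) = 1; compare against these criteria.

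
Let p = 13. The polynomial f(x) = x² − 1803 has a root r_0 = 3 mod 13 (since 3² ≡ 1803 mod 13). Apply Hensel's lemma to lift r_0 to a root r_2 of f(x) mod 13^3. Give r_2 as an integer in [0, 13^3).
r_2 = 1147 (mod 2197)

Hensel's recurrence: r_{i+1} = r_i − f(r_i)·(f′(r_i))^{-1} mod 13^{i+2}, with f′(x) = 2x. Iterate:
  r_0 = 3 (mod 13)
  r_1 = 133 (mod 169)
  r_2 = 1147 (mod 2197)
Final: r_2 = 1147, and one checks f(r_2) ≡ 0 mod 13^3.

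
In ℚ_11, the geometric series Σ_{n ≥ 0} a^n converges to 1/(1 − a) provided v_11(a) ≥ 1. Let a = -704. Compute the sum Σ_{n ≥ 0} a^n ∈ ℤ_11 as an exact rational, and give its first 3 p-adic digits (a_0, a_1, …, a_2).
Σ a^n = 1/(1 − a) = 1/705;  first 3 digits = (1, 2, 9)

v_11(a) = 1 ≥ 1, so the series converges in ℤ_11 to 1/(1 − a) = 1/(1 − (-704)) = 1/705. Expand this rational in ℤ_11: compute digits iteratively via d_i = x_i mod 11, x_{i+1} = (x_i − d_i)/11. The first 3 digits are (1, 2, 9).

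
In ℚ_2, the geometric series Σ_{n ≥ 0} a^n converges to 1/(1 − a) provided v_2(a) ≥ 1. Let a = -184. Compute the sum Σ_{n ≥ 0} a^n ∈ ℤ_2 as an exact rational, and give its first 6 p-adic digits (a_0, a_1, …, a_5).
Σ a^n = 1/(1 − a) = 1/185;  first 6 digits = (1, 0, 0, 1, 0, 0)

v_2(a) = 3 ≥ 1, so the series converges in ℤ_2 to 1/(1 − a) = 1/(1 − (-184)) = 1/185. Expand this rational in ℤ_2: compute digits iteratively via d_i = x_i mod 2, x_{i+1} = (x_i − d_i)/2. The first 6 digits are (1, 0, 0, 1, 0, 0).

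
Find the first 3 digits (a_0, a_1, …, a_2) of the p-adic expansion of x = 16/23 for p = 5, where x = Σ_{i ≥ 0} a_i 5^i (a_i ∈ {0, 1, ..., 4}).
(a_0, …, a_2) = (2, 3, 0)

v_5(16/23) = 0 (numerator and denominator both coprime to 5), so x ∈ ℤ_5^×. Compute digits iteratively via a_i = x_i mod 5, x_{i+1} = (x_i − a_i)/5, with x_0 = x:
  x_0 = 16/23;  a_0 = 2;  x_1 = (x_0 − 2)/5 = -6/23
  x_1 = -6/23;  a_1 = 3;  x_2 = (x_1 − 3)/5 = -15/23
  x_2 = -15/23;  a_2 = 0;  x_3 = (x_2 − 0)/5 = -3/23
Digits: (2, 3, 0).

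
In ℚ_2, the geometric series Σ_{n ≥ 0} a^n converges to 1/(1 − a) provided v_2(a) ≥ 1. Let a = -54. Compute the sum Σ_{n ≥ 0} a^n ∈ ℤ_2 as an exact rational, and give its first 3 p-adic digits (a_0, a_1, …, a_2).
Σ a^n = 1/(1 − a) = 1/55;  first 3 digits = (1, 1, 1)

v_2(a) = 1 ≥ 1, so the series converges in ℤ_2 to 1/(1 − a) = 1/(1 − (-54)) = 1/55. Expand this rational in ℤ_2: compute digits iteratively via d_i = x_i mod 2, x_{i+1} = (x_i − d_i)/2. The first 3 digits are (1, 1, 1).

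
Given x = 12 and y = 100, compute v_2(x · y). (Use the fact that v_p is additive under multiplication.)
v_2(1200) = 4

v_p(x) = 2 (factor: 12 = 2^2 · 3); v_p(y) = 2 (factor: 100 = 2^2 · 25). Additivity: v_p(xy) = v_p(x) + v_p(y) = 2 + 2 = 4. (Direct check: xy = 1200 = 2^4 · (75).)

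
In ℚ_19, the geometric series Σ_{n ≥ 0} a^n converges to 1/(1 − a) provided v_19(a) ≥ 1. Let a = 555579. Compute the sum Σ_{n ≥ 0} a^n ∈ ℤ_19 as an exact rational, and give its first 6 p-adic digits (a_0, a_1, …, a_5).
Σ a^n = 1/(1 − a) = -1/555578;  first 6 digits = (1, 0, 0, 5, 4, 0)

v_19(a) = 3 ≥ 1, so the series converges in ℤ_19 to 1/(1 − a) = 1/(1 − 555579) = -1/555578. Expand this rational in ℤ_19: compute digits iteratively via d_i = x_i mod 19, x_{i+1} = (x_i − d_i)/19. The first 6 digits are (1, 0, 0, 5, 4, 0).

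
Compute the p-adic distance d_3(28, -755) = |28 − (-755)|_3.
d_3(28, -755) = 1/27

Step 1 — x − y = 28 − (-755) = 783. Step 2 — v_3(783) = 3 (factor: 783 = (3^3 · 29); the sign does not affect v_p). Step 3 — |x − y|_3 = 3^{-3} = 1/27.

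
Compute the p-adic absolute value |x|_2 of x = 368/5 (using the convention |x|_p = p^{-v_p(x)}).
|368/5|_2 = 1/16

Step 1 — compute v_2(x) by factoring powers of 2 out of the numerator and denominator: v_2(368/5) = 4. Step 2 — apply |x|_p = p^{-v_p(x)} = 2^{-4} = 1/16.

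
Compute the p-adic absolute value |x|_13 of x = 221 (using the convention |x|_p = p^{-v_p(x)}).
|221|_13 = 1/13

Step 1 — compute v_13(x) by factoring powers of 13 out of the numerator and denominator: v_13(221) = 1. Step 2 — apply |x|_p = p^{-v_p(x)} = 13^{-1} = 1/13.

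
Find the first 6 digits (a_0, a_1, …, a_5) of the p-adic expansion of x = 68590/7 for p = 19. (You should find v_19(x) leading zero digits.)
(a_0, …, a_5) = (0, 0, 0, 15, 2, 8)

v_19(68590/7) = 3, so a_0 = ... = a_2 = 0. Factor out: x = 19^3 · u with u = 10/7 a unit in ℤ_19. Expand u iteratively via a_{v+i} = u_i mod 19, u_{i+1} = (u_i − a_{v+i})/19:
  u_0 = 10/7;  a_3 = 15;  u_1 = (u_0 − 15)/19 = -5/7
  u_1 = -5/7;  a_4 = 2;  u_2 = (u_1 − 2)/19 = -1/7
  u_2 = -1/7;  a_5 = 8;  u_3 = (u_2 − 8)/19 = -3/7
Digits: (0, 0, 0, 15, 2, 8).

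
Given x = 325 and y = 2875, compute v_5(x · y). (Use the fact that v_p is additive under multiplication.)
v_5(934375) = 5

v_p(x) = 2 (factor: 325 = 5^2 · 13); v_p(y) = 3 (factor: 2875 = 5^3 · 23). Additivity: v_p(xy) = v_p(x) + v_p(y) = 2 + 3 = 5. (Direct check: xy = 934375 = 5^5 · (299).)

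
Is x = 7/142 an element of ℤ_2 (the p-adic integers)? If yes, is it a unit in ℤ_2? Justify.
x ∉ ℤ_2 (v_2(x) = -1 < 0)

ℤ_2 = {x ∈ ℚ_2 : v_2(x) ≥ 0} and ℤ_2^× = {x ∈ ℤ_2 : v_2(x) = 0}. Here v_2(7/142) = v_2(num) − v_2(den) = -1; compare against these criteria.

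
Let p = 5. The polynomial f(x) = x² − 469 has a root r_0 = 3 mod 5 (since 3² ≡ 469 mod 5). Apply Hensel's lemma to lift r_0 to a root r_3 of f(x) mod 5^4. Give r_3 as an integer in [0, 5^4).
r_3 = 313 (mod 625)

Hensel's recurrence: r_{i+1} = r_i − f(r_i)·(f′(r_i))^{-1} mod 5^{i+2}, with f′(x) = 2x. Iterate:
  r_0 = 3 (mod 5)
  r_1 = 13 (mod 25)
  r_2 = 63 (mod 125)
  r_3 = 313 (mod 625)
Final: r_3 = 313, and one checks f(r_3) ≡ 0 mod 5^4.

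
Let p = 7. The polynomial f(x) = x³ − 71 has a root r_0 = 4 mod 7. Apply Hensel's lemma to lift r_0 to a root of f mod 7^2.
r_1 = 46 (mod 49)

Hensel: r_{i+1} = r_i − f(r_i)/f′(r_i) mod 7^{i+2}, where f′(x) = 3x². Iterate:
  r_0 = 4 (mod 7)
  r_1 = 46 (mod 49)
Final: r = 46 with f(r) ≡ 0 mod 7^2.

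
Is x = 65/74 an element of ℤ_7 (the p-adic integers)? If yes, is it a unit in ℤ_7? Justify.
x ∈ ℤ_7^× (unit); v_7(x) = 0

ℤ_7 = {x ∈ ℚ_7 : v_7(x) ≥ 0} and ℤ_7^× = {x ∈ ℤ_7 : v_7(x) = 0}. Here v_7(65/74) = v_7(num) − v_7(den) = 0; compare against these criteria.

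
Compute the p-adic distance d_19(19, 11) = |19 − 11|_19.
d_19(19, 11) = 1

Step 1 — x − y = 19 − 11 = 8. Step 2 — v_19(8) = 0 (factor: 8 = (19^0 · 8); the sign does not affect v_p). Step 3 — |x − y|_19 = 19^{0} = 1.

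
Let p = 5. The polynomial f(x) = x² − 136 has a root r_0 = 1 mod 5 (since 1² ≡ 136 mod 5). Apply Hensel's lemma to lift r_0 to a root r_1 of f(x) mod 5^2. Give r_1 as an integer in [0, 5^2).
r_1 = 6 (mod 25)

Hensel's recurrence: r_{i+1} = r_i − f(r_i)·(f′(r_i))^{-1} mod 5^{i+2}, with f′(x) = 2x. Iterate:
  r_0 = 1 (mod 5)
  r_1 = 6 (mod 25)
Final: r_1 = 6, and one checks f(r_1) ≡ 0 mod 5^2.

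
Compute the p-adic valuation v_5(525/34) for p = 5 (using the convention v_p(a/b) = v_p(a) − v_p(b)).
v_5(525/34) = 2

Factor powers of 5 from the numerator and denominator of the reduced fraction: 525 = 5^2 · 21 and 34 = 5^0 · 34. Apply v_p(a/b) = v_p(a) − v_p(b): v_5(525/34) = 2 − 0 = 2.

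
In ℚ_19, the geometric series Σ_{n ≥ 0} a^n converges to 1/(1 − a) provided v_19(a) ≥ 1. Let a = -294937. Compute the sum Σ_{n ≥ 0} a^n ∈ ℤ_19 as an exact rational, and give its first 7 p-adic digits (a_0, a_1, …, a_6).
Σ a^n = 1/(1 − a) = 1/294938;  first 7 digits = (1, 0, 0, 14, 16, 18, 5)

v_19(a) = 3 ≥ 1, so the series converges in ℤ_19 to 1/(1 − a) = 1/(1 − (-294937)) = 1/294938. Expand this rational in ℤ_19: compute digits iteratively via d_i = x_i mod 19, x_{i+1} = (x_i − d_i)/19. The first 7 digits are (1, 0, 0, 14, 16, 18, 5).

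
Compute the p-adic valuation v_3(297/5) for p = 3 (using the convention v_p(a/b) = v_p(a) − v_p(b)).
v_3(297/5) = 3

Factor powers of 3 from the numerator and denominator of the reduced fraction: 297 = 3^3 · 11 and 5 = 3^0 · 5. Apply v_p(a/b) = v_p(a) − v_p(b): v_3(297/5) = 3 − 0 = 3.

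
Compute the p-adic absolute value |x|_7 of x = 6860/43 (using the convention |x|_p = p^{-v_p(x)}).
|6860/43|_7 = 1/343

Step 1 — compute v_7(x) by factoring powers of 7 out of the numerator and denominator: v_7(6860/43) = 3. Step 2 — apply |x|_p = p^{-v_p(x)} = 7^{-3} = 1/343.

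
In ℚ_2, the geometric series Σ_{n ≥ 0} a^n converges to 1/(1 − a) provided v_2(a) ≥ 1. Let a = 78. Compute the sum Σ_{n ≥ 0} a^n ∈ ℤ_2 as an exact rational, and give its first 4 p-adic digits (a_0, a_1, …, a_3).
Σ a^n = 1/(1 − a) = -1/77;  first 4 digits = (1, 1, 0, 1)

v_2(a) = 1 ≥ 1, so the series converges in ℤ_2 to 1/(1 − a) = 1/(1 − 78) = -1/77. Expand this rational in ℤ_2: compute digits iteratively via d_i = x_i mod 2, x_{i+1} = (x_i − d_i)/2. The first 4 digits are (1, 1, 0, 1).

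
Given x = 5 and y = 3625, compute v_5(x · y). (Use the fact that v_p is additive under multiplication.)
v_5(18125) = 4

v_p(x) = 1 (factor: 5 = 5^1 · 1); v_p(y) = 3 (factor: 3625 = 5^3 · 29). Additivity: v_p(xy) = v_p(x) + v_p(y) = 1 + 3 = 4. (Direct check: xy = 18125 = 5^4 · (29).)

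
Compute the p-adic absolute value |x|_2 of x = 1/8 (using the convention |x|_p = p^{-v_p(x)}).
|1/8|_2 = 8

Step 1 — compute v_2(x) by factoring powers of 2 out of the numerator and denominator: v_2(1/8) = -3. Step 2 — apply |x|_p = p^{-v_p(x)} = 2^{3} = 8.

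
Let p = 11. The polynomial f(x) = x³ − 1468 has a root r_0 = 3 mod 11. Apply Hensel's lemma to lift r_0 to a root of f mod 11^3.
r_2 = 388 (mod 1331)

Hensel: r_{i+1} = r_i − f(r_i)/f′(r_i) mod 11^{i+2}, where f′(x) = 3x². Iterate:
  r_0 = 3 (mod 11)
  r_1 = 25 (mod 121)
  r_2 = 388 (mod 1331)
Final: r = 388 with f(r) ≡ 0 mod 11^3.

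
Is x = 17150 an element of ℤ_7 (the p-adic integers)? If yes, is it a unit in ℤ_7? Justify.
x ∈ ℤ_7 but not a unit; v_7(x) = 3 > 0

ℤ_7 = {x ∈ ℚ_7 : v_7(x) ≥ 0} and ℤ_7^× = {x ∈ ℤ_7 : v_7(x) = 0}. Here v_7(17150) = v_7(num) − v_7(den) = 3; compare against these criteria.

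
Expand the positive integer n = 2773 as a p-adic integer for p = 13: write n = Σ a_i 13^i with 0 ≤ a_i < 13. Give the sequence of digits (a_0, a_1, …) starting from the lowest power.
(a_0, a_1, …) = (4, 5, 3, 1)

Repeated division by 13 gives the digits low-to-high: 2773 = 4 + 5·13^1 + 3·13^2 + 1·13^3. Digit sequence: (4, 5, 3, 1).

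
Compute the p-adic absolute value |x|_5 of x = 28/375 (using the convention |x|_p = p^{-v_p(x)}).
|28/375|_5 = 125

Step 1 — compute v_5(x) by factoring powers of 5 out of the numerator and denominator: v_5(28/375) = -3. Step 2 — apply |x|_p = p^{-v_p(x)} = 5^{3} = 125.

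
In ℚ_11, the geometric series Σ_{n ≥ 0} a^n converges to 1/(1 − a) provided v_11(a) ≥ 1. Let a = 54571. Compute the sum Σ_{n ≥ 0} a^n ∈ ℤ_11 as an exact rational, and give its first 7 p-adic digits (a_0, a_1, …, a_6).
Σ a^n = 1/(1 − a) = -1/54570;  first 7 digits = (1, 0, 0, 8, 3, 0, 9)

v_11(a) = 3 ≥ 1, so the series converges in ℤ_11 to 1/(1 − a) = 1/(1 − 54571) = -1/54570. Expand this rational in ℤ_11: compute digits iteratively via d_i = x_i mod 11, x_{i+1} = (x_i − d_i)/11. The first 7 digits are (1, 0, 0, 8, 3, 0, 9).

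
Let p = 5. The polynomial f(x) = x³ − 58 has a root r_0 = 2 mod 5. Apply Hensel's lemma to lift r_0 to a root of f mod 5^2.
r_1 = 2 (mod 25)

Hensel: r_{i+1} = r_i − f(r_i)/f′(r_i) mod 5^{i+2}, where f′(x) = 3x². Iterate:
  r_0 = 2 (mod 5)
  r_1 = 2 (mod 25)
Final: r = 2 with f(r) ≡ 0 mod 5^2.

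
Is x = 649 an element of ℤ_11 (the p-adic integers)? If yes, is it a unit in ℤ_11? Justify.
x ∈ ℤ_11 but not a unit; v_11(x) = 1 > 0

ℤ_11 = {x ∈ ℚ_11 : v_11(x) ≥ 0} and ℤ_11^× = {x ∈ ℤ_11 : v_11(x) = 0}. Here v_11(649) = v_11(num) − v_11(den) = 1; compare against these criteria.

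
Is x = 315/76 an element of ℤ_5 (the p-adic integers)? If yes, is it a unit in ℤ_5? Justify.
x ∈ ℤ_5 but not a unit; v_5(x) = 1 > 0

ℤ_5 = {x ∈ ℚ_5 : v_5(x) ≥ 0} and ℤ_5^× = {x ∈ ℤ_5 : v_5(x) = 0}. Here v_5(315/76) = v_5(num) − v_5(den) = 1; compare against these criteria.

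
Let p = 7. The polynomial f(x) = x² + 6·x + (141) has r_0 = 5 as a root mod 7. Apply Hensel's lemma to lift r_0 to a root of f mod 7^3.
r_2 = 250 (mod 343)

Hensel: r_{i+1} = r_i − f(r_i)·(f′(r_i))^{-1} mod 7^{i+2}, f′(x) = 2x + 6. Iterate:
  r_0 = 5 (mod 7)
  r_1 = 5 (mod 49)
  r_2 = 250 (mod 343)
Final: r = 250 satisfies f(r) ≡ 0 mod 7^3.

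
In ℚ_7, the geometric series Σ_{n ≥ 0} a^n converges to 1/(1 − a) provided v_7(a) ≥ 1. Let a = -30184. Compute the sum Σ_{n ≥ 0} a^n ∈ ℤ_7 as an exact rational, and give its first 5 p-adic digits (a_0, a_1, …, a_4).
Σ a^n = 1/(1 − a) = 1/30185;  first 5 digits = (1, 0, 0, 3, 1)

v_7(a) = 3 ≥ 1, so the series converges in ℤ_7 to 1/(1 − a) = 1/(1 − (-30184)) = 1/30185. Expand this rational in ℤ_7: compute digits iteratively via d_i = x_i mod 7, x_{i+1} = (x_i − d_i)/7. The first 5 digits are (1, 0, 0, 3, 1).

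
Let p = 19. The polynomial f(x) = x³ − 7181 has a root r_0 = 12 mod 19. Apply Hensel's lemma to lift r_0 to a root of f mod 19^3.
r_2 = 3831 (mod 6859)

Hensel: r_{i+1} = r_i − f(r_i)/f′(r_i) mod 19^{i+2}, where f′(x) = 3x². Iterate:
  r_0 = 12 (mod 19)
  r_1 = 221 (mod 361)
  r_2 = 3831 (mod 6859)
Final: r = 3831 with f(r) ≡ 0 mod 19^3.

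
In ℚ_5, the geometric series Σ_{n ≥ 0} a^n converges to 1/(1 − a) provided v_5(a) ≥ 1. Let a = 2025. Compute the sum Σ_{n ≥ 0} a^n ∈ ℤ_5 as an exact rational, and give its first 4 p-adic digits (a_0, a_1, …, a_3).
Σ a^n = 1/(1 − a) = -1/2024;  first 4 digits = (1, 0, 1, 1)

v_5(a) = 2 ≥ 1, so the series converges in ℤ_5 to 1/(1 − a) = 1/(1 − 2025) = -1/2024. Expand this rational in ℤ_5: compute digits iteratively via d_i = x_i mod 5, x_{i+1} = (x_i − d_i)/5. The first 4 digits are (1, 0, 1, 1).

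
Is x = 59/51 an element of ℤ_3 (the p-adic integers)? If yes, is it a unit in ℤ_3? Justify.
x ∉ ℤ_3 (v_3(x) = -1 < 0)

ℤ_3 = {x ∈ ℚ_3 : v_3(x) ≥ 0} and ℤ_3^× = {x ∈ ℤ_3 : v_3(x) = 0}. Here v_3(59/51) = v_3(num) − v_3(den) = -1; compare against these criteria.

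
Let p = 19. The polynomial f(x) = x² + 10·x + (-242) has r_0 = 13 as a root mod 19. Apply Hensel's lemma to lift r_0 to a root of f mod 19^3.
r_2 = 5276 (mod 6859)

Hensel: r_{i+1} = r_i − f(r_i)·(f′(r_i))^{-1} mod 19^{i+2}, f′(x) = 2x + 10. Iterate:
  r_0 = 13 (mod 19)
  r_1 = 222 (mod 361)
  r_2 = 5276 (mod 6859)
Final: r = 5276 satisfies f(r) ≡ 0 mod 19^3.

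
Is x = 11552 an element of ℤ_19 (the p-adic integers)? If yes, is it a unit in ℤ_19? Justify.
x ∈ ℤ_19 but not a unit; v_19(x) = 2 > 0

ℤ_19 = {x ∈ ℚ_19 : v_19(x) ≥ 0} and ℤ_19^× = {x ∈ ℤ_19 : v_19(x) = 0}. Here v_19(11552) = v_19(num) − v_19(den) = 2; compare against these criteria.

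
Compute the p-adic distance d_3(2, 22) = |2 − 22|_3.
d_3(2, 22) = 1

Step 1 — x − y = 2 − 22 = -20. Step 2 — v_3(-20) = 0 (factor: -20 = −(3^0 · 20); the sign does not affect v_p). Step 3 — |x − y|_3 = 3^{0} = 1.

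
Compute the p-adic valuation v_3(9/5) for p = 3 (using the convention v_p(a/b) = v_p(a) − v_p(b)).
v_3(9/5) = 2

Factor powers of 3 from the numerator and denominator of the reduced fraction: 9 = 3^2 · 1 and 5 = 3^0 · 5. Apply v_p(a/b) = v_p(a) − v_p(b): v_3(9/5) = 2 − 0 = 2.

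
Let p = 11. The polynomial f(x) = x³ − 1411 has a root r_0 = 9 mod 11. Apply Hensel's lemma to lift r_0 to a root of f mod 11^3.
r_2 = 328 (mod 1331)

Hensel: r_{i+1} = r_i − f(r_i)/f′(r_i) mod 11^{i+2}, where f′(x) = 3x². Iterate:
  r_0 = 9 (mod 11)
  r_1 = 86 (mod 121)
  r_2 = 328 (mod 1331)
Final: r = 328 with f(r) ≡ 0 mod 11^3.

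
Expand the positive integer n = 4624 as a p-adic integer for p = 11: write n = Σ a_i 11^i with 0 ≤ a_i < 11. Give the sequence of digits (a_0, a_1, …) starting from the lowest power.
(a_0, a_1, …) = (4, 2, 5, 3)

Repeated division by 11 gives the digits low-to-high: 4624 = 4 + 2·11^1 + 5·11^2 + 3·11^3. Digit sequence: (4, 2, 5, 3).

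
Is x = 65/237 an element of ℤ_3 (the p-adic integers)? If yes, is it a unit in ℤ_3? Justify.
x ∉ ℤ_3 (v_3(x) = -1 < 0)

ℤ_3 = {x ∈ ℚ_3 : v_3(x) ≥ 0} and ℤ_3^× = {x ∈ ℤ_3 : v_3(x) = 0}. Here v_3(65/237) = v_3(num) − v_3(den) = -1; compare against these criteria.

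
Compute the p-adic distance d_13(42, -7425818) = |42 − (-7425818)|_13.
d_13(42, -7425818) = 1/371293

Step 1 — x − y = 42 − (-7425818) = 7425860. Step 2 — v_13(7425860) = 5 (factor: 7425860 = (13^5 · 20); the sign does not affect v_p). Step 3 — |x − y|_13 = 13^{-5} = 1/371293.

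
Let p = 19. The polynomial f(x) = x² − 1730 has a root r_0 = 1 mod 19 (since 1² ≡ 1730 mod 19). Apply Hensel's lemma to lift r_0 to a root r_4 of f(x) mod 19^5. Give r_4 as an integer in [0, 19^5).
r_4 = 2417941 (mod 2476099)

Hensel's recurrence: r_{i+1} = r_i − f(r_i)·(f′(r_i))^{-1} mod 19^{i+2}, with f′(x) = 2x. Iterate:
  r_0 = 1 (mod 19)
  r_1 = 324 (mod 361)
  r_2 = 3573 (mod 6859)
  r_3 = 72163 (mod 130321)
  r_4 = 2417941 (mod 2476099)
Final: r_4 = 2417941, and one checks f(r_4) ≡ 0 mod 19^5.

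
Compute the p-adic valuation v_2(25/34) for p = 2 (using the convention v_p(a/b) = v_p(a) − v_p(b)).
v_2(25/34) = -1

Factor powers of 2 from the numerator and denominator of the reduced fraction: 25 = 2^0 · 25 and 34 = 2^1 · 17. Apply v_p(a/b) = v_p(a) − v_p(b): v_2(25/34) = 0 − 1 = -1.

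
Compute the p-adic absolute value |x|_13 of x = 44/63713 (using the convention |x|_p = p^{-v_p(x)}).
|44/63713|_13 = 2197

Step 1 — compute v_13(x) by factoring powers of 13 out of the numerator and denominator: v_13(44/63713) = -3. Step 2 — apply |x|_p = p^{-v_p(x)} = 13^{3} = 2197.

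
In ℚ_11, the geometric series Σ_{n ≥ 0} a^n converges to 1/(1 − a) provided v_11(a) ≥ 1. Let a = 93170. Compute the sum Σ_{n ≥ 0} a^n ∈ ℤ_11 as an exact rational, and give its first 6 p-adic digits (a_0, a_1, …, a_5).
Σ a^n = 1/(1 − a) = -1/93169;  first 6 digits = (1, 0, 0, 4, 6, 0)

v_11(a) = 3 ≥ 1, so the series converges in ℤ_11 to 1/(1 − a) = 1/(1 − 93170) = -1/93169. Expand this rational in ℤ_11: compute digits iteratively via d_i = x_i mod 11, x_{i+1} = (x_i − d_i)/11. The first 6 digits are (1, 0, 0, 4, 6, 0).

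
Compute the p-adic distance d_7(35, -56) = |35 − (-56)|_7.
d_7(35, -56) = 1/7

Step 1 — x − y = 35 − (-56) = 91. Step 2 — v_7(91) = 1 (factor: 91 = (7^1 · 13); the sign does not affect v_p). Step 3 — |x − y|_7 = 7^{-1} = 1/7.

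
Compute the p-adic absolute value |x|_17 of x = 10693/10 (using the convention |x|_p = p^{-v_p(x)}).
|10693/10|_17 = 1/289

Step 1 — compute v_17(x) by factoring powers of 17 out of the numerator and denominator: v_17(10693/10) = 2. Step 2 — apply |x|_p = p^{-v_p(x)} = 17^{-2} = 1/289.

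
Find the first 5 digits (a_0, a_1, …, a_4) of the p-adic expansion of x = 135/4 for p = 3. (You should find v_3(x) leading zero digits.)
(a_0, …, a_4) = (0, 0, 0, 2, 2)

v_3(135/4) = 3, so a_0 = ... = a_2 = 0. Factor out: x = 3^3 · u with u = 5/4 a unit in ℤ_3. Expand u iteratively via a_{v+i} = u_i mod 3, u_{i+1} = (u_i − a_{v+i})/3:
  u_0 = 5/4;  a_3 = 2;  u_1 = (u_0 − 2)/3 = -1/4
  u_1 = -1/4;  a_4 = 2;  u_2 = (u_1 − 2)/3 = -3/4
Digits: (0, 0, 0, 2, 2).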